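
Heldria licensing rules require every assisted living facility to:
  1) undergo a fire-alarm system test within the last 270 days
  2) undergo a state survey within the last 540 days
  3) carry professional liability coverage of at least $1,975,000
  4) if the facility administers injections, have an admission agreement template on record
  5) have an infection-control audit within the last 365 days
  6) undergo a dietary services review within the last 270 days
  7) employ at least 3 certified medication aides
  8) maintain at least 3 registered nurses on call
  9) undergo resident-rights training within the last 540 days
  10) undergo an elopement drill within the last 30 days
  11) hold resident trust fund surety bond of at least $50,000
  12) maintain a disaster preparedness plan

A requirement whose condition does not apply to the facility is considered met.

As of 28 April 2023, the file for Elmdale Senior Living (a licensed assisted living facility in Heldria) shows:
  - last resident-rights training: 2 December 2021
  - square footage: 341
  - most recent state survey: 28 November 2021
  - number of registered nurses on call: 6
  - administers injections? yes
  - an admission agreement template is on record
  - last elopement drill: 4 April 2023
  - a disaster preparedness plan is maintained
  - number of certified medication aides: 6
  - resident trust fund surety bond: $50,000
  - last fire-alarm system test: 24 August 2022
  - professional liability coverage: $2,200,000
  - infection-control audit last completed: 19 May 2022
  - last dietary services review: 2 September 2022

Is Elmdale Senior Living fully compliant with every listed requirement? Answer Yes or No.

1. fire-alarm system test 247 days ago vs limit 270 → met
2. state survey 516 days ago vs limit 540 → met
3. professional liability coverage $2,200,000 ≥ $1,975,000 → met
4. condition 'administers injections' holds; admission agreement template present → met
5. infection-control audit 344 days ago vs limit 365 → met
6. dietary services review 238 days ago vs limit 270 → met
7. certified medication aides 6 ≥ 3 → met
8. registered nurses on call 6 ≥ 3 → met
9. resident-rights training 512 days ago vs limit 540 → met
10. elopement drill 24 days ago vs limit 30 → met
11. resident trust fund surety bond $50,000 ≥ $50,000 → met
12. disaster preparedness plan present → met
All met.

Yes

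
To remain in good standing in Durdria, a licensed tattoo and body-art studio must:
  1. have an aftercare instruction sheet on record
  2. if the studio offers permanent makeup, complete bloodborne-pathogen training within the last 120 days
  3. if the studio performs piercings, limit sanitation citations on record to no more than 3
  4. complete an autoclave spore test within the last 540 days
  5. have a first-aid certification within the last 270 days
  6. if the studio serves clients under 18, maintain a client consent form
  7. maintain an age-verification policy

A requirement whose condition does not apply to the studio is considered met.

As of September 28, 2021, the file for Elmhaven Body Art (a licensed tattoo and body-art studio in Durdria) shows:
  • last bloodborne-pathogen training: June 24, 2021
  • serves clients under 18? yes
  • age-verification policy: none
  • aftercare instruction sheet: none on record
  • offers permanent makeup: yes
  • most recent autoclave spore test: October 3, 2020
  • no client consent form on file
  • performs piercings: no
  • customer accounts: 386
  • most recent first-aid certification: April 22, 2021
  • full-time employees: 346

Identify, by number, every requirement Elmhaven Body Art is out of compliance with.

1, 6, 7

1. aftercare instruction sheet absent → not met
2. condition 'offers permanent makeup' holds; bloodborne-pathogen training 96 days ago vs limit 120 → met
3. condition 'performs piercings' does not hold → requirement n/a → met
4. autoclave spore test 360 days ago vs limit 540 → met
5. first-aid certification 159 days ago vs limit 270 → met
6. condition 'serves clients under 18' holds; client consent form absent → not met
7. age-verification policy absent → not met
Not met: 1, 6, 7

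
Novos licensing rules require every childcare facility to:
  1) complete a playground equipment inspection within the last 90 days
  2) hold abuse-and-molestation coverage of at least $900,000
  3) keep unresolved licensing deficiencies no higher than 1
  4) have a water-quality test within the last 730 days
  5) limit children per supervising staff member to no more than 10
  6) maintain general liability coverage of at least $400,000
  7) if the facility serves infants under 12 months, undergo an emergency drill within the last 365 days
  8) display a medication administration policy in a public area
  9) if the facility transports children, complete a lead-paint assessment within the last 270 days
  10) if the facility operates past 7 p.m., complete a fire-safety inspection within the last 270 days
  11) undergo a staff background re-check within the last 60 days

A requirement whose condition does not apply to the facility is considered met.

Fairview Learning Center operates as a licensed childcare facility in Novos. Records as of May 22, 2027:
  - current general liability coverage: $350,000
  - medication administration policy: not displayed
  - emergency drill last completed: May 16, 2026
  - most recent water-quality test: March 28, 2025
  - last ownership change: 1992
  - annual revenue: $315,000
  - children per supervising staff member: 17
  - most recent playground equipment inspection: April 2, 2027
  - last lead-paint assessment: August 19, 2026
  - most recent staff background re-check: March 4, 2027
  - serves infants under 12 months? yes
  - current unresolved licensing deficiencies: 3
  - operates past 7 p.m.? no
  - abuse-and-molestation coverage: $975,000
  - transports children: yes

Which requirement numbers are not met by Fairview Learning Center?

3, 4, 5, 6, 7, 8, 9, 11

1. playground equipment inspection 50 days ago vs limit 90 → met
2. abuse-and-molestation coverage $975,000 ≥ $900,000 → met
3. unresolved licensing deficiencies 3 > 1 → not met
4. water-quality test 785 days ago vs limit 730 → not met
5. children per supervising staff member 17 > 10 → not met
6. general liability coverage $350,000 < $400,000 → not met
7. condition 'serves infants under 12 months' holds; emergency drill 371 days ago vs limit 365 → not met
8. medication administration policy absent → not met
9. condition 'transports children' holds; lead-paint assessment 276 days ago vs limit 270 → not met
10. condition 'operates past 7 p.m.' does not hold → requirement n/a → met
11. staff background re-check 79 days ago vs limit 60 → not met
Not met: 3, 4, 5, 6, 7, 8, 9, 11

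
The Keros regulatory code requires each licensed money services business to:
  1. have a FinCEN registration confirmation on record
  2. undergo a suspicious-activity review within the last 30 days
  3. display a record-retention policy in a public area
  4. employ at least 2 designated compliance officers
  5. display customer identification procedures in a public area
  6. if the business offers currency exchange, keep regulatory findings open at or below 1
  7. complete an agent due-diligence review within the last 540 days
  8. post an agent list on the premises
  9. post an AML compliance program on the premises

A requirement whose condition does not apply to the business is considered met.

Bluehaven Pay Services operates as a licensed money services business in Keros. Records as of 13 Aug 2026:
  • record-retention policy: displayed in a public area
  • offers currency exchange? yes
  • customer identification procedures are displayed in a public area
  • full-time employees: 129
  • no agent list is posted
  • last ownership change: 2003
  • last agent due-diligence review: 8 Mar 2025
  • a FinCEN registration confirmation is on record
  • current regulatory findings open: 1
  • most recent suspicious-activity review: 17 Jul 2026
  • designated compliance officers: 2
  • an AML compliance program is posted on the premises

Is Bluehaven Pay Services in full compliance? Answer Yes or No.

1. FinCEN registration confirmation present → met
2. suspicious-activity review 27 days ago vs limit 30 → met
3. record-retention policy present → met
4. designated compliance officers 2 ≥ 2 → met
5. customer identification procedures present → met
6. condition 'offers currency exchange' holds; regulatory findings open 1 ≤ 1 → met
7. agent due-diligence review 523 days ago vs limit 540 → met
8. agent list absent → not met
9. AML compliance program present → met
Not met: 8

No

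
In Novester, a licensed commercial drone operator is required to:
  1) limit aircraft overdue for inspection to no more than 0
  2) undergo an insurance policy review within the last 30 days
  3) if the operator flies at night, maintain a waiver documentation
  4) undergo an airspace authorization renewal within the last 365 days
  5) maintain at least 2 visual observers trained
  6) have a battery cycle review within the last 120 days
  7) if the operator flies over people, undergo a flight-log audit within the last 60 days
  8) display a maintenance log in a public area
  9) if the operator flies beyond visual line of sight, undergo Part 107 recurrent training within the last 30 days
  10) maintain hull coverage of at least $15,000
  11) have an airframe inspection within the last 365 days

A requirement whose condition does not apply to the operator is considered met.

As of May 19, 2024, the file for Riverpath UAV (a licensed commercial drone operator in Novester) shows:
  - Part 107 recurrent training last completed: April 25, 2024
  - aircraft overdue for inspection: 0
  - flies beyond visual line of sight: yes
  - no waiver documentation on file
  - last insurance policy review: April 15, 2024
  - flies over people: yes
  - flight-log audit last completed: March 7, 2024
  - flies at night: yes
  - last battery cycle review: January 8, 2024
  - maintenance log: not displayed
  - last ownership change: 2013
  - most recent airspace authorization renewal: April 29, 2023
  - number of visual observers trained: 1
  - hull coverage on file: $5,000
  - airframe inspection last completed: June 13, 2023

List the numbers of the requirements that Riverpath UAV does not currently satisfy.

2, 3, 4, 5, 6, 7, 8, 10

1. aircraft overdue for inspection 0 ≤ 0 → met
2. insurance policy review 34 days ago vs limit 30 → not met
3. condition 'flies at night' holds; waiver documentation absent → not met
4. airspace authorization renewal 386 days ago vs limit 365 → not met
5. visual observers trained 1 < 2 → not met
6. battery cycle review 132 days ago vs limit 120 → not met
7. condition 'flies over people' holds; flight-log audit 73 days ago vs limit 60 → not met
8. maintenance log absent → not met
9. condition 'flies beyond visual line of sight' holds; Part 107 recurrent training 24 days ago vs limit 30 → met
10. hull coverage $5,000 < $15,000 → not met
11. airframe inspection 341 days ago vs limit 365 → met
Not met: 2, 3, 4, 5, 6, 7, 8, 10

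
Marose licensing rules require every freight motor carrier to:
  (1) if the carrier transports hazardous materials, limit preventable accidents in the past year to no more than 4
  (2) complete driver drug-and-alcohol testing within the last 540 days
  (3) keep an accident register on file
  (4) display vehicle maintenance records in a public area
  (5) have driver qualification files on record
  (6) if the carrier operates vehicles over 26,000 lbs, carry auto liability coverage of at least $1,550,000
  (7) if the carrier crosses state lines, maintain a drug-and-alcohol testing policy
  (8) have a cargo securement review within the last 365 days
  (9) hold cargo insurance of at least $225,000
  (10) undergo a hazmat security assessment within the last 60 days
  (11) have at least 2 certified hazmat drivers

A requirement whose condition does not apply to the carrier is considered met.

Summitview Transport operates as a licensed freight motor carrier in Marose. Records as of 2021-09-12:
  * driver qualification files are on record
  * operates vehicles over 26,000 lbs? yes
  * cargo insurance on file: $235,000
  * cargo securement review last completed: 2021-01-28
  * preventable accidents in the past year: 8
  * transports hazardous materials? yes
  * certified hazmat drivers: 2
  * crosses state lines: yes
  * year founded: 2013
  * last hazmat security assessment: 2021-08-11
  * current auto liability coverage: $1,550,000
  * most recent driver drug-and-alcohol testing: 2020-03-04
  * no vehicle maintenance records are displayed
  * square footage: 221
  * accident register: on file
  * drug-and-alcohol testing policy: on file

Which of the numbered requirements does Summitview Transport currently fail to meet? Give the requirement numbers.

1. condition 'transports hazardous materials' holds; preventable accidents in the past year 8 > 4 → not met
2. driver drug-and-alcohol testing 557 days ago vs limit 540 → not met
3. accident register present → met
4. vehicle maintenance records absent → not met
5. driver qualification files present → met
6. condition 'operates vehicles over 26,000 lbs' holds; auto liability coverage $1,550,000 ≥ $1,550,000 → met
7. condition 'crosses state lines' holds; drug-and-alcohol testing policy present → met
8. cargo securement review 227 days ago vs limit 365 → met
9. cargo insurance $235,000 ≥ $225,000 → met
10. hazmat security assessment 32 days ago vs limit 60 → met
11. certified hazmat drivers 2 ≥ 2 → met
Not met: 1, 2, 4

1, 2, 4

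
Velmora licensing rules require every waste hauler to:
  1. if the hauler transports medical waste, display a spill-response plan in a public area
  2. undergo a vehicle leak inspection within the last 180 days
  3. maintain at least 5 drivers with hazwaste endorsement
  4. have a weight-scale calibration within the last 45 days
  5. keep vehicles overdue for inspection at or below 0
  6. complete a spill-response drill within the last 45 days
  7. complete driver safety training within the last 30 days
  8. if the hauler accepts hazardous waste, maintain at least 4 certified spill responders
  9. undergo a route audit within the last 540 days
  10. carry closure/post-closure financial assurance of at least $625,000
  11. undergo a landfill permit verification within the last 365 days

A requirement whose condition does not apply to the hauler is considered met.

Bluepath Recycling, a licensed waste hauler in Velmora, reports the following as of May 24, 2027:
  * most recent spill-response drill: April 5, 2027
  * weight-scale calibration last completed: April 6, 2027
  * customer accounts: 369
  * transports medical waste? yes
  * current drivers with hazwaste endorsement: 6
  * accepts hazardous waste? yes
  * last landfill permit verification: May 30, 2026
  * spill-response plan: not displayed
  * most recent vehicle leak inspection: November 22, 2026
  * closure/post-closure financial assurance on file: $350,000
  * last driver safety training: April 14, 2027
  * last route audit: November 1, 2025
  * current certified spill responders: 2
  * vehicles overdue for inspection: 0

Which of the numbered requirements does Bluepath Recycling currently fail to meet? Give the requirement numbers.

1. condition 'transports medical waste' holds; spill-response plan absent → not met
2. vehicle leak inspection 183 days ago vs limit 180 → not met
3. drivers with hazwaste endorsement 6 ≥ 5 → met
4. weight-scale calibration 48 days ago vs limit 45 → not met
5. vehicles overdue for inspection 0 ≤ 0 → met
6. spill-response drill 49 days ago vs limit 45 → not met
7. driver safety training 40 days ago vs limit 30 → not met
8. condition 'accepts hazardous waste' holds; certified spill responders 2 < 4 → not met
9. route audit 569 days ago vs limit 540 → not met
10. closure/post-closure financial assurance $350,000 < $625,000 → not met
11. landfill permit verification 359 days ago vs limit 365 → met
Not met: 1, 2, 4, 6, 7, 8, 9, 10

1, 2, 4, 6, 7, 8, 9, 10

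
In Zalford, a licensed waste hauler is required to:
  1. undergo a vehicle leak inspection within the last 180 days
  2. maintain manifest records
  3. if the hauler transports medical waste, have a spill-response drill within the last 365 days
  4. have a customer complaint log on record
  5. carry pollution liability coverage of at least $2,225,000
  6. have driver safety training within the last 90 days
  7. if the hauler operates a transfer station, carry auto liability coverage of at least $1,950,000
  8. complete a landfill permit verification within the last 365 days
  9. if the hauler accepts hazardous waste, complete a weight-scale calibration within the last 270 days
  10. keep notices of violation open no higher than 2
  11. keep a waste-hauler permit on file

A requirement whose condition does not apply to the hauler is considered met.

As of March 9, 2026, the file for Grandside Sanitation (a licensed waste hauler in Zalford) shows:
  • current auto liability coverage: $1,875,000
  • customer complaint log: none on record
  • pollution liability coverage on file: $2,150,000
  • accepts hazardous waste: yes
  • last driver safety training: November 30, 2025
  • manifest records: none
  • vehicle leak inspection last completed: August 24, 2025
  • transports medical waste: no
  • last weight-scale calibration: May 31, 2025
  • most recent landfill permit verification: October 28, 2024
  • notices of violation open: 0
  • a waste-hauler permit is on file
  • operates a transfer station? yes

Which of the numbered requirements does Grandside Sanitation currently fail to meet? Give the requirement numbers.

1, 2, 4, 5, 6, 7, 8, 9

1. vehicle leak inspection 197 days ago vs limit 180 → not met
2. manifest records absent → not met
3. condition 'transports medical waste' does not hold → requirement n/a → met
4. customer complaint log absent → not met
5. pollution liability coverage $2,150,000 < $2,225,000 → not met
6. driver safety training 99 days ago vs limit 90 → not met
7. condition 'operates a transfer station' holds; auto liability coverage $1,875,000 < $1,950,000 → not met
8. landfill permit verification 497 days ago vs limit 365 → not met
9. condition 'accepts hazardous waste' holds; weight-scale calibration 282 days ago vs limit 270 → not met
10. notices of violation open 0 ≤ 2 → met
11. waste-hauler permit present → met
Not met: 1, 2, 4, 5, 6, 7, 8, 9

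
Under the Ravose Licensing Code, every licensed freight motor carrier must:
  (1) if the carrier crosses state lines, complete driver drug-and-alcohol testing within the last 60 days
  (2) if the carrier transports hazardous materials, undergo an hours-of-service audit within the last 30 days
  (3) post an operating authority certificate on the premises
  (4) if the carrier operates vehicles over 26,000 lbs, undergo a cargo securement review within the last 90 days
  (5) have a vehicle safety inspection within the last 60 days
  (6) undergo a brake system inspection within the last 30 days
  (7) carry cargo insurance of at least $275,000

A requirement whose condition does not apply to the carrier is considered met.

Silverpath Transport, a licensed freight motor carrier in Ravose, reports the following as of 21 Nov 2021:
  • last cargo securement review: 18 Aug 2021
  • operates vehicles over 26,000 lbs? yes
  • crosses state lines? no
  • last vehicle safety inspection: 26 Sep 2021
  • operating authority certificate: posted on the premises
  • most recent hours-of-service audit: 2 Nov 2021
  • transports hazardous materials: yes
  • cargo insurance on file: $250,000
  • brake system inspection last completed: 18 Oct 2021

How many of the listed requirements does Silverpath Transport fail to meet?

1. condition 'crosses state lines' does not hold → requirement n/a → met
2. condition 'transports hazardous materials' holds; hours-of-service audit 19 days ago vs limit 30 → met
3. operating authority certificate present → met
4. condition 'operates vehicles over 26,000 lbs' holds; cargo securement review 95 days ago vs limit 90 → not met
5. vehicle safety inspection 56 days ago vs limit 60 → met
6. brake system inspection 34 days ago vs limit 30 → not met
7. cargo insurance $250,000 < $275,000 → not met
Not met: 3 of 7

3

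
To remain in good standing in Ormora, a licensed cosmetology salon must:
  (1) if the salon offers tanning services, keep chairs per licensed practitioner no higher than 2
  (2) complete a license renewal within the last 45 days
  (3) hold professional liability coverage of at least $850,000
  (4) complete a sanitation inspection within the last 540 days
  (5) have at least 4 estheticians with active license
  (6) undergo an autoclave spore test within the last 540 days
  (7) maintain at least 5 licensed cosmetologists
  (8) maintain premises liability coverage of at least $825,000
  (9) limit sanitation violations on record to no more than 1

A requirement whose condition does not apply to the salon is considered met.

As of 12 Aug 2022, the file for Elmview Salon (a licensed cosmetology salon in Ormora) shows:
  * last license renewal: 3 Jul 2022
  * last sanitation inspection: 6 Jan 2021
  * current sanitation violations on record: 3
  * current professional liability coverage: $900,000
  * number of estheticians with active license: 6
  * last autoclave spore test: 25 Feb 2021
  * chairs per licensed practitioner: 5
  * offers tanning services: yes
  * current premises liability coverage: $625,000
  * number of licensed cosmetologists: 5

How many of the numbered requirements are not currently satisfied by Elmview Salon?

1. condition 'offers tanning services' holds; chairs per licensed practitioner 5 > 2 → not met
2. license renewal 40 days ago vs limit 45 → met
3. professional liability coverage $900,000 ≥ $850,000 → met
4. sanitation inspection 583 days ago vs limit 540 → not met
5. estheticians with active license 6 ≥ 4 → met
6. autoclave spore test 533 days ago vs limit 540 → met
7. licensed cosmetologists 5 ≥ 5 → met
8. premises liability coverage $625,000 < $825,000 → not met
9. sanitation violations on record 3 > 1 → not met
Not met: 4 of 9

4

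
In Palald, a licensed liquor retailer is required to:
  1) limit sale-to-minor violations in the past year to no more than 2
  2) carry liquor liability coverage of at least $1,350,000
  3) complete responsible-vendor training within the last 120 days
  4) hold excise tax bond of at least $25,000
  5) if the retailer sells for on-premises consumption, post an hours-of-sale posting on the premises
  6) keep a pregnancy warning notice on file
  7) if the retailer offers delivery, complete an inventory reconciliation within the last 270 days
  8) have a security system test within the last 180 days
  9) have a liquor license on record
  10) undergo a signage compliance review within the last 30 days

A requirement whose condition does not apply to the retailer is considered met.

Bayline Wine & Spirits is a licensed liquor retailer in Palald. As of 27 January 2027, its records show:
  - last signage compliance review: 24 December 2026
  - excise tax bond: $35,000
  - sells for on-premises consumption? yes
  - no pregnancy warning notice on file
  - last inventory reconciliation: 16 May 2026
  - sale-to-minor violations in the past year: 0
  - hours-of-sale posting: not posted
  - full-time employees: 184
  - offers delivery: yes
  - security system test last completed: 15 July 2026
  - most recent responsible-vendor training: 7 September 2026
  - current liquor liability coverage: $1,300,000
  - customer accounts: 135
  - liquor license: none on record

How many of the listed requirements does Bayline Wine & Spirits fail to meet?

7

1. sale-to-minor violations in the past year 0 ≤ 2 → met
2. liquor liability coverage $1,300,000 < $1,350,000 → not met
3. responsible-vendor training 142 days ago vs limit 120 → not met
4. excise tax bond $35,000 ≥ $25,000 → met
5. condition 'sells for on-premises consumption' holds; hours-of-sale posting absent → not met
6. pregnancy warning notice absent → not met
7. condition 'offers delivery' holds; inventory reconciliation 256 days ago vs limit 270 → met
8. security system test 196 days ago vs limit 180 → not met
9. liquor license absent → not met
10. signage compliance review 34 days ago vs limit 30 → not met
Not met: 7 of 10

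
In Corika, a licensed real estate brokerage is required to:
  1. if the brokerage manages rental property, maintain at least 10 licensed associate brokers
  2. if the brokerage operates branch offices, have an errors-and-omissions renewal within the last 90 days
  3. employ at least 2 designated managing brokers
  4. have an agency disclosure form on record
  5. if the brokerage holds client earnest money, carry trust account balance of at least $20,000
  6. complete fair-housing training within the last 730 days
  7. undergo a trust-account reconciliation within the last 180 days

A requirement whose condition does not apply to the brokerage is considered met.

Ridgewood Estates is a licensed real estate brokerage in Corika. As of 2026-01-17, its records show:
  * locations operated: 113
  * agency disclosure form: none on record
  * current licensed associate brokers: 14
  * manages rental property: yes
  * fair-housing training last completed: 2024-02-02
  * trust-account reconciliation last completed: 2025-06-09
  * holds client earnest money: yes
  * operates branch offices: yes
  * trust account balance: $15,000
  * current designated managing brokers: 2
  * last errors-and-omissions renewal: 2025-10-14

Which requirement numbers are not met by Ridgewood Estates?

2, 4, 5, 7

1. condition 'manages rental property' holds; licensed associate brokers 14 ≥ 10 → met
2. condition 'operates branch offices' holds; errors-and-omissions renewal 95 days ago vs limit 90 → not met
3. designated managing brokers 2 ≥ 2 → met
4. agency disclosure form absent → not met
5. condition 'holds client earnest money' holds; trust account balance $15,000 < $20,000 → not met
6. fair-housing training 715 days ago vs limit 730 → met
7. trust-account reconciliation 222 days ago vs limit 180 → not met
Not met: 2, 4, 5, 7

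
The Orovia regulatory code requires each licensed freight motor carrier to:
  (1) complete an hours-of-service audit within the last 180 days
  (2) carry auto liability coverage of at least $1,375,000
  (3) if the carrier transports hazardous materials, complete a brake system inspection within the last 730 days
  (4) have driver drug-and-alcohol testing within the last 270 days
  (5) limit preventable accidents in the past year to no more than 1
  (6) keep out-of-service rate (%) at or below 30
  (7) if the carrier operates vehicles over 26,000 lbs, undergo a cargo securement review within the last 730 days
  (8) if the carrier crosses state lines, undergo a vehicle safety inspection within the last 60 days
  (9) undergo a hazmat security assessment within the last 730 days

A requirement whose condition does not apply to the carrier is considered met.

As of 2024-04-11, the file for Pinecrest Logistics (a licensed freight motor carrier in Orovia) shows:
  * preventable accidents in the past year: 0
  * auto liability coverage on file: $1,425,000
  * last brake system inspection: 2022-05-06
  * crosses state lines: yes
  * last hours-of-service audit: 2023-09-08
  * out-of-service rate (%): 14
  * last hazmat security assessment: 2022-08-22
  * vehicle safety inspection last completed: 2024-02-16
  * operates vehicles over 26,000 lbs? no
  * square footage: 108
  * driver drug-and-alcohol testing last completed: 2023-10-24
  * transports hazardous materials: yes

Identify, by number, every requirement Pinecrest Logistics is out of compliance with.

1. hours-of-service audit 216 days ago vs limit 180 → not met
2. auto liability coverage $1,425,000 ≥ $1,375,000 → met
3. condition 'transports hazardous materials' holds; brake system inspection 706 days ago vs limit 730 → met
4. driver drug-and-alcohol testing 170 days ago vs limit 270 → met
5. preventable accidents in the past year 0 ≤ 1 → met
6. out-of-service rate (%) 14 ≤ 30 → met
7. condition 'operates vehicles over 26,000 lbs' does not hold → requirement n/a → met
8. condition 'crosses state lines' holds; vehicle safety inspection 55 days ago vs limit 60 → met
9. hazmat security assessment 598 days ago vs limit 730 → met
Not met: 1

1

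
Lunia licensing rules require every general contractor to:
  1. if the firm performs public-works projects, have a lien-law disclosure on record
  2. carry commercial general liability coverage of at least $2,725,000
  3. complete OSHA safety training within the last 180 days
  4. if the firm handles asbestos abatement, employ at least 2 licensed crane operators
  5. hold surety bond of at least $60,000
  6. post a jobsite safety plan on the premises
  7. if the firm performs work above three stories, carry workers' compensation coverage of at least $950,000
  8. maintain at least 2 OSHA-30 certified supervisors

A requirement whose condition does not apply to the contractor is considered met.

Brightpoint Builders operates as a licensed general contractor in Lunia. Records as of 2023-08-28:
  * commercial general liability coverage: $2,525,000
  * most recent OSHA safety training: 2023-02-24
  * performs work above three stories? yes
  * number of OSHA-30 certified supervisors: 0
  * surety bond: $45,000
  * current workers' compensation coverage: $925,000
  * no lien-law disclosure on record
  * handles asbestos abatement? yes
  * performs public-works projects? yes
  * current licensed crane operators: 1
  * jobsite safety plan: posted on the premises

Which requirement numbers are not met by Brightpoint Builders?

1. condition 'performs public-works projects' holds; lien-law disclosure absent → not met
2. commercial general liability coverage $2,525,000 < $2,725,000 → not met
3. OSHA safety training 185 days ago vs limit 180 → not met
4. condition 'handles asbestos abatement' holds; licensed crane operators 1 < 2 → not met
5. surety bond $45,000 < $60,000 → not met
6. jobsite safety plan present → met
7. condition 'performs work above three stories' holds; workers' compensation coverage $925,000 < $950,000 → not met
8. OSHA-30 certified supervisors 0 < 2 → not met
Not met: 1, 2, 3, 4, 5, 7, 8

1, 2, 3, 4, 5, 7, 8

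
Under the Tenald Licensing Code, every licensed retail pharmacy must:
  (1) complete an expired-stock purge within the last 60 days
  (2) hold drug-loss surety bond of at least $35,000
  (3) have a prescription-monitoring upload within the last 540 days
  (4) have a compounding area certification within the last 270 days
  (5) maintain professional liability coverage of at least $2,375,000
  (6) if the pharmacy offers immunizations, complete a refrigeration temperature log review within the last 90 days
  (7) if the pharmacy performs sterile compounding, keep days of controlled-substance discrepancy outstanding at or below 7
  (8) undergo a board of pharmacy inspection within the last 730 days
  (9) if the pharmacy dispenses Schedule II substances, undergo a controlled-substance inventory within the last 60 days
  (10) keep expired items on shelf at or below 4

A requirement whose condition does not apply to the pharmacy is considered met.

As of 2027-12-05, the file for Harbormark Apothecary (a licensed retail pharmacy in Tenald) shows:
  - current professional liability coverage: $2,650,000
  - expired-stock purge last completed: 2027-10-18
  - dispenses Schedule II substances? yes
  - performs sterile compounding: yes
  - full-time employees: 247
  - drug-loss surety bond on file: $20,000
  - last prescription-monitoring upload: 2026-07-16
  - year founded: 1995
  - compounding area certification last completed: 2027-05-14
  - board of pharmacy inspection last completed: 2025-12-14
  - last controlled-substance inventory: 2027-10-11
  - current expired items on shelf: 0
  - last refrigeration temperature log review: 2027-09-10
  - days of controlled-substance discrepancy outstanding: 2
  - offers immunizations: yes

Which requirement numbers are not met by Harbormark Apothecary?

2

1. expired-stock purge 48 days ago vs limit 60 → met
2. drug-loss surety bond $20,000 < $35,000 → not met
3. prescription-monitoring upload 507 days ago vs limit 540 → met
4. compounding area certification 205 days ago vs limit 270 → met
5. professional liability coverage $2,650,000 ≥ $2,375,000 → met
6. condition 'offers immunizations' holds; refrigeration temperature log review 86 days ago vs limit 90 → met
7. condition 'performs sterile compounding' holds; days of controlled-substance discrepancy outstanding 2 ≤ 7 → met
8. board of pharmacy inspection 721 days ago vs limit 730 → met
9. condition 'dispenses Schedule II substances' holds; controlled-substance inventory 55 days ago vs limit 60 → met
10. expired items on shelf 0 ≤ 4 → met
Not met: 2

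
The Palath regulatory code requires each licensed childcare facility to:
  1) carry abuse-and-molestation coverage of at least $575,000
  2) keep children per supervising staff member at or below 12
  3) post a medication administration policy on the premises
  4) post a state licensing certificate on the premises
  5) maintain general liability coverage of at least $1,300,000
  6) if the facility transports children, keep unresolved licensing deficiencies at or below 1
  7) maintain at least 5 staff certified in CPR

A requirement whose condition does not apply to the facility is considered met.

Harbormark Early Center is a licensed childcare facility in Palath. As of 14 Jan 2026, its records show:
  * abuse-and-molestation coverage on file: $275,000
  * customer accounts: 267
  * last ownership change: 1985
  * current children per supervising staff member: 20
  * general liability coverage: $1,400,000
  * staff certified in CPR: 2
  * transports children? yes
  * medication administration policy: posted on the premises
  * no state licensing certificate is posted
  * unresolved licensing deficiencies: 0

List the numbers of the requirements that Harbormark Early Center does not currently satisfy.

1, 2, 4, 7

1. abuse-and-molestation coverage $275,000 < $575,000 → not met
2. children per supervising staff member 20 > 12 → not met
3. medication administration policy present → met
4. state licensing certificate absent → not met
5. general liability coverage $1,400,000 ≥ $1,300,000 → met
6. condition 'transports children' holds; unresolved licensing deficiencies 0 ≤ 1 → met
7. staff certified in CPR 2 < 5 → not met
Not met: 1, 2, 4, 7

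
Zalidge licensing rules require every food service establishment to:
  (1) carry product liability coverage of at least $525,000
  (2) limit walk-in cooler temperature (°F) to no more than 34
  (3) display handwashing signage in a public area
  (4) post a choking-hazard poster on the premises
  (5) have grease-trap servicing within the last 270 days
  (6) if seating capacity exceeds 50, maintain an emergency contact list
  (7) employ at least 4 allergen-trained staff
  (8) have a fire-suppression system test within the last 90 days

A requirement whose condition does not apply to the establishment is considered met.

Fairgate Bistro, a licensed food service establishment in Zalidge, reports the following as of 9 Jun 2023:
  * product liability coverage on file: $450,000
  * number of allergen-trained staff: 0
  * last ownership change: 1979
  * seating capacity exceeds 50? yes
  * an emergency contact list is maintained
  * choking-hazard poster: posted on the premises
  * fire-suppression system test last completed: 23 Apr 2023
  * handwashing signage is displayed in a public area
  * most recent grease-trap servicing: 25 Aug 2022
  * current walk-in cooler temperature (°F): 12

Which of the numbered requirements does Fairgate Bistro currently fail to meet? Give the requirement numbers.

1, 5, 7

1. product liability coverage $450,000 < $525,000 → not met
2. walk-in cooler temperature (°F) 12 ≤ 34 → met
3. handwashing signage present → met
4. choking-hazard poster present → met
5. grease-trap servicing 288 days ago vs limit 270 → not met
6. condition 'seating capacity exceeds 50' holds; emergency contact list present → met
7. allergen-trained staff 0 < 4 → not met
8. fire-suppression system test 47 days ago vs limit 90 → met
Not met: 1, 5, 7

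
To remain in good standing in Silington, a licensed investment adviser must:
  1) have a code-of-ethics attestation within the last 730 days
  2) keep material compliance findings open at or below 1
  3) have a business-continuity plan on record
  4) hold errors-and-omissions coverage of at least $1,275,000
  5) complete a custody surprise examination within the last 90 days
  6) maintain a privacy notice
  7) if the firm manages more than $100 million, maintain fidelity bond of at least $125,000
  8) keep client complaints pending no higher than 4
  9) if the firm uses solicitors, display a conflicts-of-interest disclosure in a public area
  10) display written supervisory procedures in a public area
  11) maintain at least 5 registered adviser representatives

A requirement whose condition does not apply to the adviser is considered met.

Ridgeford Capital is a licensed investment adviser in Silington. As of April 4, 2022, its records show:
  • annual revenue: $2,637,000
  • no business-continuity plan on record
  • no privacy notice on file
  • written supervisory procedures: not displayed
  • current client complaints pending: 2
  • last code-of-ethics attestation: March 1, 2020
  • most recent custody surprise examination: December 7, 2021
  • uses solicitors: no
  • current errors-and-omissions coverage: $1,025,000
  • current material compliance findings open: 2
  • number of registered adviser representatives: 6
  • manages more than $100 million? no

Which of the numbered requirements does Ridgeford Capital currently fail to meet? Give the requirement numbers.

1. code-of-ethics attestation 764 days ago vs limit 730 → not met
2. material compliance findings open 2 > 1 → not met
3. business-continuity plan absent → not met
4. errors-and-omissions coverage $1,025,000 < $1,275,000 → not met
5. custody surprise examination 118 days ago vs limit 90 → not met
6. privacy notice absent → not met
7. condition 'manages more than $100 million' does not hold → requirement n/a → met
8. client complaints pending 2 ≤ 4 → met
9. condition 'uses solicitors' does not hold → requirement n/a → met
10. written supervisory procedures absent → not met
11. registered adviser representatives 6 ≥ 5 → met
Not met: 1, 2, 3, 4, 5, 6, 10

1, 2, 3, 4, 5, 6, 10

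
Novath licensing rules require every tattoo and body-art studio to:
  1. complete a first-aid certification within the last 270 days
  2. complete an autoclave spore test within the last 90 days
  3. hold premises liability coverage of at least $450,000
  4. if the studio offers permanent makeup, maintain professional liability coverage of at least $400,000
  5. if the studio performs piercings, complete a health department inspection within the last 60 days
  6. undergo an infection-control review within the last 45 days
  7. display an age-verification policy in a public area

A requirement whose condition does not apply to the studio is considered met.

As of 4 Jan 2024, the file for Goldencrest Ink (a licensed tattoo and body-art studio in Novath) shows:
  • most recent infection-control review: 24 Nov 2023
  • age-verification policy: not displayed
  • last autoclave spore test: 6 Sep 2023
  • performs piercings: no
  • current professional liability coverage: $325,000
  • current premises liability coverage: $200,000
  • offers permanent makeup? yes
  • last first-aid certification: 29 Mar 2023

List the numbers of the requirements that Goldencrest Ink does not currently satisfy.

1, 2, 3, 4, 7

1. first-aid certification 281 days ago vs limit 270 → not met
2. autoclave spore test 120 days ago vs limit 90 → not met
3. premises liability coverage $200,000 < $450,000 → not met
4. condition 'offers permanent makeup' holds; professional liability coverage $325,000 < $400,000 → not met
5. condition 'performs piercings' does not hold → requirement n/a → met
6. infection-control review 41 days ago vs limit 45 → met
7. age-verification policy absent → not met
Not met: 1, 2, 3, 4, 7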